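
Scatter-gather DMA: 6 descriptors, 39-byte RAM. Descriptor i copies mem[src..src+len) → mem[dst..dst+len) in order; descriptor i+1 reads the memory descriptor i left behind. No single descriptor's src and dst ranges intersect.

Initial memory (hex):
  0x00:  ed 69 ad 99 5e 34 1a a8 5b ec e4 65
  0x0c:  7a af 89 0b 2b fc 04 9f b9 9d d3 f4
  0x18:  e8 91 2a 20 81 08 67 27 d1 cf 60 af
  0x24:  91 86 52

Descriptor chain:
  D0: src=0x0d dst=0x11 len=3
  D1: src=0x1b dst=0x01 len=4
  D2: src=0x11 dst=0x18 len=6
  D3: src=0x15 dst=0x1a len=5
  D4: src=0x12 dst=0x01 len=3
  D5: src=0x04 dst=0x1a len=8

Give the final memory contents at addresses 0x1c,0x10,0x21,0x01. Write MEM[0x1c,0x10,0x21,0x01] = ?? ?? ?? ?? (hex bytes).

  after D0: wrote 3B at 0x11 = af890b
  after D1: wrote 4B at 0x01 = 20810867
  after D2: wrote 6B at 0x18 = af890bb99dd3
  after D3: wrote 5B at 0x1a = 9dd3f4af89
  after D4: wrote 3B at 0x01 = 890bb9
  after D5: wrote 8B at 0x1a = 67341aa85bece465
query mem[0x1c]=0x1a, mem[0x10]=0x2b, mem[0x21]=0x65, mem[0x01]=0x89

MEM[0x1c,0x10,0x21,0x01] = 1a 2b 65 89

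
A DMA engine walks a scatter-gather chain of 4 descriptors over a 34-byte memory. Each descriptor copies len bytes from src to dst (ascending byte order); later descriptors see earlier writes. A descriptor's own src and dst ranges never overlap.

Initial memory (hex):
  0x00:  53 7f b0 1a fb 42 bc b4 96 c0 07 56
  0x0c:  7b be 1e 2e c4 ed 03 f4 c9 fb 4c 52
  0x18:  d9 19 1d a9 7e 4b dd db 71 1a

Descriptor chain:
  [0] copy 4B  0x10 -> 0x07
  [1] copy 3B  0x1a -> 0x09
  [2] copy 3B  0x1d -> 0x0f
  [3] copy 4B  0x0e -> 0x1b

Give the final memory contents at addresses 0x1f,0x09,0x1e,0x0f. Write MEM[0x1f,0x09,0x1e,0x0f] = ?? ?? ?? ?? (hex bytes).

D0: mem[0x07..0x0a] <- [c4 ed 03 f4]
D1: mem[0x09..0x0b] <- [1d a9 7e]
D2: mem[0x0f..0x11] <- [4b dd db]
D3: mem[0x1b..0x1e] <- [1e 4b dd db]
query mem[0x1f]=0xdb, mem[0x09]=0x1d, mem[0x1e]=0xdb, mem[0x0f]=0x4b

MEM[0x1f,0x09,0x1e,0x0f] = db 1d db 4b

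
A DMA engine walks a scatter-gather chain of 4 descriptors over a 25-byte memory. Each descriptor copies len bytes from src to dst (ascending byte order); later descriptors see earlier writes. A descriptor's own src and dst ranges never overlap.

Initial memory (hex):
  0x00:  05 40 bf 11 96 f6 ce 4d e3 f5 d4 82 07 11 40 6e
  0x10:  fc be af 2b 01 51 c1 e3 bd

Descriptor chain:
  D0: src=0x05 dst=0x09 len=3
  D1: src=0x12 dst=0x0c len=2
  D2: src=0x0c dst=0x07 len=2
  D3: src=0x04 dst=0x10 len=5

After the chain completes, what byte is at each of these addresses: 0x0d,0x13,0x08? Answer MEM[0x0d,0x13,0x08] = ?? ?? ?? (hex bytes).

MEM[0x0d,0x13,0x08] = 2b af 2b

#0 dst[0x09+3] := {0xf6,0xce,0x4d}
#1 dst[0x0c+2] := {0xaf,0x2b}
#2 dst[0x07+2] := {0xaf,0x2b}
#3 dst[0x10+5] := {0x96,0xf6,0xce,0xaf,0x2b}
query mem[0x0d]=0x2b, mem[0x13]=0xaf, mem[0x08]=0x2b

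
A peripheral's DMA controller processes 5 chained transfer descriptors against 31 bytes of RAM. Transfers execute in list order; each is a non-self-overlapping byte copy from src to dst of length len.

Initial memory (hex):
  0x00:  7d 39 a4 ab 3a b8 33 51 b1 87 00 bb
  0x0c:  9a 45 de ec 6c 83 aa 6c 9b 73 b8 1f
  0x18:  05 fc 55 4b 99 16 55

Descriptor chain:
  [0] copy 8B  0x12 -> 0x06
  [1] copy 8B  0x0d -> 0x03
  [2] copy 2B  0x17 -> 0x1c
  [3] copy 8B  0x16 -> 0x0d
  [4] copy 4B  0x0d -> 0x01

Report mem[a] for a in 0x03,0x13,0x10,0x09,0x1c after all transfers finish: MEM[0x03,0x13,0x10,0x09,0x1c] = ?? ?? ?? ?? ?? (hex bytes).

[0] 0x12->0x06 len=8 : aa 6c 9b 73 b8 1f 05 fc
[1] 0x0d->0x03 len=8 : fc de ec 6c 83 aa 6c 9b
[2] 0x17->0x1c len=2 : 1f 05
[3] 0x16->0x0d len=8 : b8 1f 05 fc 55 4b 1f 05
[4] 0x0d->0x01 len=4 : b8 1f 05 fc
query mem[0x03]=0x05, mem[0x13]=0x1f, mem[0x10]=0xfc, mem[0x09]=0x6c, mem[0x1c]=0x1f

MEM[0x03,0x13,0x10,0x09,0x1c] = 05 1f fc 6c 1f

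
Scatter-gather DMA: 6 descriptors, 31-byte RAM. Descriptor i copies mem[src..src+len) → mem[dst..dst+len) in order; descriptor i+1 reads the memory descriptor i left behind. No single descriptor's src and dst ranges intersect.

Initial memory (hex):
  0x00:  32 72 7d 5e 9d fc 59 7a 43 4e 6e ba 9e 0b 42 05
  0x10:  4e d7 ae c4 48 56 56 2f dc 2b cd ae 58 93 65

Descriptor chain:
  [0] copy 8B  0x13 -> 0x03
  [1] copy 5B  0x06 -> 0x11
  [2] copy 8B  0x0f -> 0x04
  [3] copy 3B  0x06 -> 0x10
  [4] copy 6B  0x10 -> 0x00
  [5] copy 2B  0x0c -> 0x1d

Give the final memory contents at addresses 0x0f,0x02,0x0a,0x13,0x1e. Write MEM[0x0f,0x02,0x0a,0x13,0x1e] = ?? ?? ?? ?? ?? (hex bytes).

MEM[0x0f,0x02,0x0a,0x13,0x1e] = 05 dc cd dc 0b

#0 dst[0x03+8] := {0xc4,0x48,0x56,0x56,0x2f,0xdc,0x2b,0xcd}
#1 dst[0x11+5] := {0x56,0x2f,0xdc,0x2b,0xcd}
#2 dst[0x04+8] := {0x05,0x4e,0x56,0x2f,0xdc,0x2b,0xcd,0x56}
#3 dst[0x10+3] := {0x56,0x2f,0xdc}
#4 dst[0x00+6] := {0x56,0x2f,0xdc,0xdc,0x2b,0xcd}
#5 dst[0x1d+2] := {0x9e,0x0b}
query mem[0x0f]=0x05, mem[0x02]=0xdc, mem[0x0a]=0xcd, mem[0x13]=0xdc, mem[0x1e]=0x0b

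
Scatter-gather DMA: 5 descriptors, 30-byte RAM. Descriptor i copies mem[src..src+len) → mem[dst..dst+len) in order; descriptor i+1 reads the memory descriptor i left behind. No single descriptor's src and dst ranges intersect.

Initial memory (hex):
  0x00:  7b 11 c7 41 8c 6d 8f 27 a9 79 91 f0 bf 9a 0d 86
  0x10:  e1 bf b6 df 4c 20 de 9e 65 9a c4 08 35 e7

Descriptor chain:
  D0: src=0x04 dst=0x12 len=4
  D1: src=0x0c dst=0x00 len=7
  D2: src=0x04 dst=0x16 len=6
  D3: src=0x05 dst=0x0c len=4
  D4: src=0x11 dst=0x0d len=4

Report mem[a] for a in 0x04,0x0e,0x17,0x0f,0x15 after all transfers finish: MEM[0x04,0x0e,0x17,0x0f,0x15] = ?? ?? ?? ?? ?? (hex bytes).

#0 dst[0x12+4] := {0x8c,0x6d,0x8f,0x27}
#1 dst[0x00+7] := {0xbf,0x9a,0x0d,0x86,0xe1,0xbf,0x8c}
#2 dst[0x16+6] := {0xe1,0xbf,0x8c,0x27,0xa9,0x79}
#3 dst[0x0c+4] := {0xbf,0x8c,0x27,0xa9}
#4 dst[0x0d+4] := {0xbf,0x8c,0x6d,0x8f}
query mem[0x04]=0xe1, mem[0x0e]=0x8c, mem[0x17]=0xbf, mem[0x0f]=0x6d, mem[0x15]=0x27

MEM[0x04,0x0e,0x17,0x0f,0x15] = e1 8c bf 6d 27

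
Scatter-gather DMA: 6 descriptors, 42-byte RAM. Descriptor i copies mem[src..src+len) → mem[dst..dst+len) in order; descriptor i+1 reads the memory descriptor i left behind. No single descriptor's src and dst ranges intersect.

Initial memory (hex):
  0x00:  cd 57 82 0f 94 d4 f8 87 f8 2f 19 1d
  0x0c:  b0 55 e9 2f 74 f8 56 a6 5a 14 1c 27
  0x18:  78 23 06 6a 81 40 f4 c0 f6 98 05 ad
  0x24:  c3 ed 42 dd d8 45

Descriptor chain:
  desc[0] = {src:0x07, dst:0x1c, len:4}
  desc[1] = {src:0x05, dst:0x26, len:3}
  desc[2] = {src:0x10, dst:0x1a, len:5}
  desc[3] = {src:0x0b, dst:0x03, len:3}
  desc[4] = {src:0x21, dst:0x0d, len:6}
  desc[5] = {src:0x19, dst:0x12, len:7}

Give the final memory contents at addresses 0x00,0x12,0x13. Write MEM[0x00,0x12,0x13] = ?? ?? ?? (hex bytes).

  after D0: wrote 4B at 0x1c = 87f82f19
  after D1: wrote 3B at 0x26 = d4f887
  after D2: wrote 5B at 0x1a = 74f856a65a
  after D3: wrote 3B at 0x03 = 1db055
  after D4: wrote 6B at 0x0d = 9805adc3edd4
  after D5: wrote 7B at 0x12 = 2374f856a65a19
query mem[0x00]=0xcd, mem[0x12]=0x23, mem[0x13]=0x74

MEM[0x00,0x12,0x13] = cd 23 74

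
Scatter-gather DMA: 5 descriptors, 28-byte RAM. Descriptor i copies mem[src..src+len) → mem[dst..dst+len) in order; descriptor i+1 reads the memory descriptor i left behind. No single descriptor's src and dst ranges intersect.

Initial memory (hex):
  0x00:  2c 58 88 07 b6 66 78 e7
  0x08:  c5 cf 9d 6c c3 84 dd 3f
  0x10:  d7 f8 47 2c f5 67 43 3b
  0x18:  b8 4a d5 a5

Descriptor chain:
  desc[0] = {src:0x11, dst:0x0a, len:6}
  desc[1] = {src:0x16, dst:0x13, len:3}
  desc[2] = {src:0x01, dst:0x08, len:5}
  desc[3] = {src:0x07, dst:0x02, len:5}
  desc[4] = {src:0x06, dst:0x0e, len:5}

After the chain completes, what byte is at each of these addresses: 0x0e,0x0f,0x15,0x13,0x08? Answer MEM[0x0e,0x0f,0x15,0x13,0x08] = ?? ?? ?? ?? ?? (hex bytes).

#0 dst[0x0a+6] := {0xf8,0x47,0x2c,0xf5,0x67,0x43}
#1 dst[0x13+3] := {0x43,0x3b,0xb8}
#2 dst[0x08+5] := {0x58,0x88,0x07,0xb6,0x66}
#3 dst[0x02+5] := {0xe7,0x58,0x88,0x07,0xb6}
#4 dst[0x0e+5] := {0xb6,0xe7,0x58,0x88,0x07}
query mem[0x0e]=0xb6, mem[0x0f]=0xe7, mem[0x15]=0xb8, mem[0x13]=0x43, mem[0x08]=0x58

MEM[0x0e,0x0f,0x15,0x13,0x08] = b6 e7 b8 43 58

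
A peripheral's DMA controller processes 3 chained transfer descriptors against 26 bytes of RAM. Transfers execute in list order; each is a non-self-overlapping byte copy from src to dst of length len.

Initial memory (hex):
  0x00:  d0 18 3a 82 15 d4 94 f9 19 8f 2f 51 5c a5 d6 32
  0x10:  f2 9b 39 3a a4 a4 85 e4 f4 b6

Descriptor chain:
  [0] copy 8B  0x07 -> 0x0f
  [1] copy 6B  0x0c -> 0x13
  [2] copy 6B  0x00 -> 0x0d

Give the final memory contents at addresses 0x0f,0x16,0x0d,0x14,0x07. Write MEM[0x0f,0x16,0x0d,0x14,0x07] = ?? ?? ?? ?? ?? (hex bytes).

D0: mem[0x0f..0x16] <- [f9 19 8f 2f 51 5c a5 d6]
D1: mem[0x13..0x18] <- [5c a5 d6 f9 19 8f]
D2: mem[0x0d..0x12] <- [d0 18 3a 82 15 d4]
query mem[0x0f]=0x3a, mem[0x16]=0xf9, mem[0x0d]=0xd0, mem[0x14]=0xa5, mem[0x07]=0xf9

MEM[0x0f,0x16,0x0d,0x14,0x07] = 3a f9 d0 a5 f9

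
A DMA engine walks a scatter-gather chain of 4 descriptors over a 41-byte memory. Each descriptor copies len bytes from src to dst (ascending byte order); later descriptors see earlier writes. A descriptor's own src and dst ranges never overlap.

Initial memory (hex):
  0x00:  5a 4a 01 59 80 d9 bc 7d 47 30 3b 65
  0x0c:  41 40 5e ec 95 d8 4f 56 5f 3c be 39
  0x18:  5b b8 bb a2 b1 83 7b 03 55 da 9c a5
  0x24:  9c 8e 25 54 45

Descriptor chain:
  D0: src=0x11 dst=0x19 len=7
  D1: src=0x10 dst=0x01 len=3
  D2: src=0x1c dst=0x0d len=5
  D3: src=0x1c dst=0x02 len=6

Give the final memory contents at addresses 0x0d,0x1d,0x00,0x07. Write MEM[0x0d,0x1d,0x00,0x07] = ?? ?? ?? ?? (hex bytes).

MEM[0x0d,0x1d,0x00,0x07] = 5f 3c 5a da

[0] 0x11->0x19 len=7 : d8 4f 56 5f 3c be 39
[1] 0x10->0x01 len=3 : 95 d8 4f
[2] 0x1c->0x0d len=5 : 5f 3c be 39 55
[3] 0x1c->0x02 len=6 : 5f 3c be 39 55 da
query mem[0x0d]=0x5f, mem[0x1d]=0x3c, mem[0x00]=0x5a, mem[0x07]=0xda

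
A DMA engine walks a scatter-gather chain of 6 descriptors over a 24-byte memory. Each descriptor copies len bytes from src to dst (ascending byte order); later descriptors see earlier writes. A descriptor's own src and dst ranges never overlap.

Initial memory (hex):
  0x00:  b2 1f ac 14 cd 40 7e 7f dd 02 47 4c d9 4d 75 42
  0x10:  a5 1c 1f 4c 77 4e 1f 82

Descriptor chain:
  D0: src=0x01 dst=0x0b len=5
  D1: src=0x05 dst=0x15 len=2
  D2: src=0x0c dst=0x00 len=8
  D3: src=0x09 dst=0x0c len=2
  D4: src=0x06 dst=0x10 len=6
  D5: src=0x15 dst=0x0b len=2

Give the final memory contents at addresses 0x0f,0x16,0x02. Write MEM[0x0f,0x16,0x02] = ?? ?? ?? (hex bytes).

MEM[0x0f,0x16,0x02] = 40 7e cd

#0 dst[0x0b+5] := {0x1f,0xac,0x14,0xcd,0x40}
#1 dst[0x15+2] := {0x40,0x7e}
#2 dst[0x00+8] := {0xac,0x14,0xcd,0x40,0xa5,0x1c,0x1f,0x4c}
#3 dst[0x0c+2] := {0x02,0x47}
#4 dst[0x10+6] := {0x1f,0x4c,0xdd,0x02,0x47,0x1f}
#5 dst[0x0b+2] := {0x1f,0x7e}
query mem[0x0f]=0x40, mem[0x16]=0x7e, mem[0x02]=0xcd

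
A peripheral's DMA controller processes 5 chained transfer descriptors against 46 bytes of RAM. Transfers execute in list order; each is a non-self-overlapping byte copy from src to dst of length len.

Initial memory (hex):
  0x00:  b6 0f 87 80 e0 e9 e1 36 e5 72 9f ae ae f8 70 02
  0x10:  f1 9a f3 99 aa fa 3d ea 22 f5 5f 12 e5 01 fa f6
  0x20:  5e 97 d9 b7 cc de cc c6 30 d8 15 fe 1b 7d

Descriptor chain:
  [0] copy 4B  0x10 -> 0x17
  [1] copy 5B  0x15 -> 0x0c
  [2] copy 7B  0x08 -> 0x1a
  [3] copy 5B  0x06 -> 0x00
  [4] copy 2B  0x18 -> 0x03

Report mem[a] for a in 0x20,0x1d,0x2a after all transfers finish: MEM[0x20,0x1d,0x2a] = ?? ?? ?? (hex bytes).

MEM[0x20,0x1d,0x2a] = f1 ae 15

#0 dst[0x17+4] := {0xf1,0x9a,0xf3,0x99}
#1 dst[0x0c+5] := {0xfa,0x3d,0xf1,0x9a,0xf3}
#2 dst[0x1a+7] := {0xe5,0x72,0x9f,0xae,0xfa,0x3d,0xf1}
#3 dst[0x00+5] := {0xe1,0x36,0xe5,0x72,0x9f}
#4 dst[0x03+2] := {0x9a,0xf3}
query mem[0x20]=0xf1, mem[0x1d]=0xae, mem[0x2a]=0x15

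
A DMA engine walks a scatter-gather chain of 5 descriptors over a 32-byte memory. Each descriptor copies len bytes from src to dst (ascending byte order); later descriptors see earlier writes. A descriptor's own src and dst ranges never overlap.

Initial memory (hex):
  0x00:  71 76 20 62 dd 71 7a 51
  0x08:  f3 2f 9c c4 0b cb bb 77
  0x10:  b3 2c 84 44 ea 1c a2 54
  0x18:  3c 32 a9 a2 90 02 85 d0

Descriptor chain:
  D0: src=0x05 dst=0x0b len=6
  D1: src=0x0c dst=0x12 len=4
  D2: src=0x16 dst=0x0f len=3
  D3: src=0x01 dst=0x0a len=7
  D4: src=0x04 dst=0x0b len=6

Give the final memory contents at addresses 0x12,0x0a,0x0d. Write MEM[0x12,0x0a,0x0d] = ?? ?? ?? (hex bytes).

MEM[0x12,0x0a,0x0d] = 7a 76 7a

[0] 0x05->0x0b len=6 : 71 7a 51 f3 2f 9c
[1] 0x0c->0x12 len=4 : 7a 51 f3 2f
[2] 0x16->0x0f len=3 : a2 54 3c
[3] 0x01->0x0a len=7 : 76 20 62 dd 71 7a 51
[4] 0x04->0x0b len=6 : dd 71 7a 51 f3 2f
query mem[0x12]=0x7a, mem[0x0a]=0x76, mem[0x0d]=0x7a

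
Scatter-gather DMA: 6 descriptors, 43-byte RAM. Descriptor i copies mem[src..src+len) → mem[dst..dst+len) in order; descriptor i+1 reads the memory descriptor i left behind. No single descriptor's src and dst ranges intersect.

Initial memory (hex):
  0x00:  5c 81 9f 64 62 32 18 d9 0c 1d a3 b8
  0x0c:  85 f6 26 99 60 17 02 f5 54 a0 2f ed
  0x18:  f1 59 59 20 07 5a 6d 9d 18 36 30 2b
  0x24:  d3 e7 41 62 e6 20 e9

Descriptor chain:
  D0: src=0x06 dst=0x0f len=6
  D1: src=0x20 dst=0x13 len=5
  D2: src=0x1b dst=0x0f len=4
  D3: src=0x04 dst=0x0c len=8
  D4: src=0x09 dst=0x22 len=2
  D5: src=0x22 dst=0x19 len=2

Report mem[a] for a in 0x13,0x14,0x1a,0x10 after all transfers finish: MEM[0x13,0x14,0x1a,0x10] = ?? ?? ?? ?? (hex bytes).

MEM[0x13,0x14,0x1a,0x10] = b8 36 a3 0c

#0 dst[0x0f+6] := {0x18,0xd9,0x0c,0x1d,0xa3,0xb8}
#1 dst[0x13+5] := {0x18,0x36,0x30,0x2b,0xd3}
#2 dst[0x0f+4] := {0x20,0x07,0x5a,0x6d}
#3 dst[0x0c+8] := {0x62,0x32,0x18,0xd9,0x0c,0x1d,0xa3,0xb8}
#4 dst[0x22+2] := {0x1d,0xa3}
#5 dst[0x19+2] := {0x1d,0xa3}
query mem[0x13]=0xb8, mem[0x14]=0x36, mem[0x1a]=0xa3, mem[0x10]=0x0c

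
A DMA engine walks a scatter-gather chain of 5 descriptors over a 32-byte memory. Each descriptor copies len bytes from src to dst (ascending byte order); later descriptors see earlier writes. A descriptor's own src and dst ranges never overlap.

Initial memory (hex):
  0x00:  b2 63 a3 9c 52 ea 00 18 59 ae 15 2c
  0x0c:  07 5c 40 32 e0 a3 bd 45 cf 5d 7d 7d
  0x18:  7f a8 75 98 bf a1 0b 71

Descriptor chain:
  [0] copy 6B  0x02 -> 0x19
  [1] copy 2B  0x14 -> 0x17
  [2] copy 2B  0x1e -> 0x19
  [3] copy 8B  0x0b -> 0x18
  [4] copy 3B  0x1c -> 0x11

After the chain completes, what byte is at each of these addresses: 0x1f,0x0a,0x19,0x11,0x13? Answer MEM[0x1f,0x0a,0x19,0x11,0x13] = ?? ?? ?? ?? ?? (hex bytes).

MEM[0x1f,0x0a,0x19,0x11,0x13] = bd 15 07 32 a3

[0] 0x02->0x19 len=6 : a3 9c 52 ea 00 18
[1] 0x14->0x17 len=2 : cf 5d
[2] 0x1e->0x19 len=2 : 18 71
[3] 0x0b->0x18 len=8 : 2c 07 5c 40 32 e0 a3 bd
[4] 0x1c->0x11 len=3 : 32 e0 a3
query mem[0x1f]=0xbd, mem[0x0a]=0x15, mem[0x19]=0x07, mem[0x11]=0x32, mem[0x13]=0xa3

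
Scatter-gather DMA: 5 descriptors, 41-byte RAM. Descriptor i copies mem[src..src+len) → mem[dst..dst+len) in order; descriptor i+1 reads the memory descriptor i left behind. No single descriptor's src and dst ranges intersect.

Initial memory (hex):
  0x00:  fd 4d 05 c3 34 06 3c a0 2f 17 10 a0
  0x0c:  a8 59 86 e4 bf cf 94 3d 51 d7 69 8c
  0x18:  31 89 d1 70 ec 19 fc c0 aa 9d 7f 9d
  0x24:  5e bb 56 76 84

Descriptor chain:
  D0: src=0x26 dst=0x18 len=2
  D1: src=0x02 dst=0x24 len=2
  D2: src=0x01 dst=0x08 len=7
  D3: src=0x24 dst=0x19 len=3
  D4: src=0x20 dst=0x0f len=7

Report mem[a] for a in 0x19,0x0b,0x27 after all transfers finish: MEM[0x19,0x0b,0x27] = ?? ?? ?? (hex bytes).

  after D0: wrote 2B at 0x18 = 5676
  after D1: wrote 2B at 0x24 = 05c3
  after D2: wrote 7B at 0x08 = 4d05c334063ca0
  after D3: wrote 3B at 0x19 = 05c356
  after D4: wrote 7B at 0x0f = aa9d7f9d05c356
query mem[0x19]=0x05, mem[0x0b]=0x34, mem[0x27]=0x76

MEM[0x19,0x0b,0x27] = 05 34 76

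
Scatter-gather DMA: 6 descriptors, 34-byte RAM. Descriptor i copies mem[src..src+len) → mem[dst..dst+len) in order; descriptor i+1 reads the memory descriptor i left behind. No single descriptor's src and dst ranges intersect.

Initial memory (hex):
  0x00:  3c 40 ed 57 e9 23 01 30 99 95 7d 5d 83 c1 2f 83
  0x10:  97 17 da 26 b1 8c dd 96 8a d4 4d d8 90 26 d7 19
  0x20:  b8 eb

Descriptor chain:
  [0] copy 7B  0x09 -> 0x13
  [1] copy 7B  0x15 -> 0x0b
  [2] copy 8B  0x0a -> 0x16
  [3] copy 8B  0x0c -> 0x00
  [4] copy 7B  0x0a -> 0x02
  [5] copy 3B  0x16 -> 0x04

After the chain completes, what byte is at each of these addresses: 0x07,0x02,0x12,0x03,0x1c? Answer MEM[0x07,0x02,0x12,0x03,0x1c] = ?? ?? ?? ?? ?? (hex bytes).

  after D0: wrote 7B at 0x13 = 957d5d83c12f83
  after D1: wrote 7B at 0x0b = 5d83c12f834dd8
  after D2: wrote 8B at 0x16 = 7d5d83c12f834dd8
  after D3: wrote 8B at 0x00 = 83c12f834dd8da95
  after D4: wrote 7B at 0x02 = 7d5d83c12f834d
  after D5: wrote 3B at 0x04 = 7d5d83
query mem[0x07]=0x83, mem[0x02]=0x7d, mem[0x12]=0xda, mem[0x03]=0x5d, mem[0x1c]=0x4d

MEM[0x07,0x02,0x12,0x03,0x1c] = 83 7d da 5d 4d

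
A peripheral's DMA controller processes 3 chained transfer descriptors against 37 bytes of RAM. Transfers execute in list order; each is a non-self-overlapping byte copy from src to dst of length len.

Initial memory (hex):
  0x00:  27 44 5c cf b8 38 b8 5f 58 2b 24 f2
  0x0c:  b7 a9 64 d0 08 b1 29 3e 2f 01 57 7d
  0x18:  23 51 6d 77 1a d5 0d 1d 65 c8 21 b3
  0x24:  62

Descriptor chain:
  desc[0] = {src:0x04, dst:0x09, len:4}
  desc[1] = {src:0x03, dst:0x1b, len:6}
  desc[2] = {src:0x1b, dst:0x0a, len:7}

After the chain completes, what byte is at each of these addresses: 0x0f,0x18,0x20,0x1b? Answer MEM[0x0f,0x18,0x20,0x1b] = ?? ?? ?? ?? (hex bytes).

D0: mem[0x09..0x0c] <- [b8 38 b8 5f]
D1: mem[0x1b..0x20] <- [cf b8 38 b8 5f 58]
D2: mem[0x0a..0x10] <- [cf b8 38 b8 5f 58 c8]
query mem[0x0f]=0x58, mem[0x18]=0x23, mem[0x20]=0x58, mem[0x1b]=0xcf

MEM[0x0f,0x18,0x20,0x1b] = 58 23 58 cf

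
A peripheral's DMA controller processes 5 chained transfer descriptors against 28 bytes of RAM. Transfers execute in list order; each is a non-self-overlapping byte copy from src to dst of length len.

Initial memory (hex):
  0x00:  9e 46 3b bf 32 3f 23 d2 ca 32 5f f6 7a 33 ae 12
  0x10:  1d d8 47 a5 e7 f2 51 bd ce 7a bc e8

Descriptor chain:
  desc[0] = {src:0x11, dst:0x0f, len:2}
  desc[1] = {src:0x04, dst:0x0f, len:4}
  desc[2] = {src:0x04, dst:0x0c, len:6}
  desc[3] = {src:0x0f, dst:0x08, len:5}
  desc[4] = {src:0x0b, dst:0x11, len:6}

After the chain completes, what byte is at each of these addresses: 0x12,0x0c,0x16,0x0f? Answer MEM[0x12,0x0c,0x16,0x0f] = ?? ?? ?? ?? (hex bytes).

MEM[0x12,0x0c,0x16,0x0f] = a5 a5 ca d2

[0] 0x11->0x0f len=2 : d8 47
[1] 0x04->0x0f len=4 : 32 3f 23 d2
[2] 0x04->0x0c len=6 : 32 3f 23 d2 ca 32
[3] 0x0f->0x08 len=5 : d2 ca 32 d2 a5
[4] 0x0b->0x11 len=6 : d2 a5 3f 23 d2 ca
query mem[0x12]=0xa5, mem[0x0c]=0xa5, mem[0x16]=0xca, mem[0x0f]=0xd2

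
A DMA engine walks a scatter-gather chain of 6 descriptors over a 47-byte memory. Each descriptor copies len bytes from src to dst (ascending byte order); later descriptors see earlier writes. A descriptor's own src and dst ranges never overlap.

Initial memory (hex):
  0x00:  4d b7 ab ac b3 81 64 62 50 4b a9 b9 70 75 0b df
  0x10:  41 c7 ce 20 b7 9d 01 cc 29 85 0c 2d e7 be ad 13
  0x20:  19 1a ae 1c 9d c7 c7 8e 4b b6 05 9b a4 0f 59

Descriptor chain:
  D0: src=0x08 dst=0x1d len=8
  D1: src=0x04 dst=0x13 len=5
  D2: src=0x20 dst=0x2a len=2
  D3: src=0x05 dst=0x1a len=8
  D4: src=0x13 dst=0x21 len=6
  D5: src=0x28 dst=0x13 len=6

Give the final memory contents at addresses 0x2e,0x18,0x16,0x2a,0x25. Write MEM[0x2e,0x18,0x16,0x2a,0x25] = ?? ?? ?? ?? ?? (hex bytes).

MEM[0x2e,0x18,0x16,0x2a,0x25] = 59 0f 70 b9 50

[0] 0x08->0x1d len=8 : 50 4b a9 b9 70 75 0b df
[1] 0x04->0x13 len=5 : b3 81 64 62 50
[2] 0x20->0x2a len=2 : b9 70
[3] 0x05->0x1a len=8 : 81 64 62 50 4b a9 b9 70
[4] 0x13->0x21 len=6 : b3 81 64 62 50 29
[5] 0x28->0x13 len=6 : 4b b6 b9 70 a4 0f
query mem[0x2e]=0x59, mem[0x18]=0x0f, mem[0x16]=0x70, mem[0x2a]=0xb9, mem[0x25]=0x50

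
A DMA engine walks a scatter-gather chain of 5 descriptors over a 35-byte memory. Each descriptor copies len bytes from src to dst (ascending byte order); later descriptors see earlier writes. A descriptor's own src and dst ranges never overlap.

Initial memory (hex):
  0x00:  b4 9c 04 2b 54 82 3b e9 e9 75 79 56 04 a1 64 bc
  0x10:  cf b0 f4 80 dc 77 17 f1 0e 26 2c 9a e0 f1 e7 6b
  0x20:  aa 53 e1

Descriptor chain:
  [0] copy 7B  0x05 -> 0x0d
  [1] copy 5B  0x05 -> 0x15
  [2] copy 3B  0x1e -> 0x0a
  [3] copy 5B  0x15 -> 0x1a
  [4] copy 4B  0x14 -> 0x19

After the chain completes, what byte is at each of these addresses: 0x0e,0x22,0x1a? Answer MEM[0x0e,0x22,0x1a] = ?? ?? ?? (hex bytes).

MEM[0x0e,0x22,0x1a] = 3b e1 82

D0: mem[0x0d..0x13] <- [82 3b e9 e9 75 79 56]
D1: mem[0x15..0x19] <- [82 3b e9 e9 75]
D2: mem[0x0a..0x0c] <- [e7 6b aa]
D3: mem[0x1a..0x1e] <- [82 3b e9 e9 75]
D4: mem[0x19..0x1c] <- [dc 82 3b e9]
query mem[0x0e]=0x3b, mem[0x22]=0xe1, mem[0x1a]=0x82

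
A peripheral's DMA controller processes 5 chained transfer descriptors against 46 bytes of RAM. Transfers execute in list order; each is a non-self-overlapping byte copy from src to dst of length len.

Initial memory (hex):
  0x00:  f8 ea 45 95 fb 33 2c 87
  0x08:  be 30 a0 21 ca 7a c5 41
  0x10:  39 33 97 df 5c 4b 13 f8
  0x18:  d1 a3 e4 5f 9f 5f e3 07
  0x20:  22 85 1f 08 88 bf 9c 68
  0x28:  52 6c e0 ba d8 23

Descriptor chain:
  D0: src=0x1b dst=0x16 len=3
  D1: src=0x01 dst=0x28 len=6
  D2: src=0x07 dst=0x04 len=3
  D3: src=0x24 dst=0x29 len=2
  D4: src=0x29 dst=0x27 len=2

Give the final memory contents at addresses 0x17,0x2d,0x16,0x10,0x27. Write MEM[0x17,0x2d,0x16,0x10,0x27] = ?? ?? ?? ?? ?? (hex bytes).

MEM[0x17,0x2d,0x16,0x10,0x27] = 9f 2c 5f 39 88

D0: mem[0x16..0x18] <- [5f 9f 5f]
D1: mem[0x28..0x2d] <- [ea 45 95 fb 33 2c]
D2: mem[0x04..0x06] <- [87 be 30]
D3: mem[0x29..0x2a] <- [88 bf]
D4: mem[0x27..0x28] <- [88 bf]
query mem[0x17]=0x9f, mem[0x2d]=0x2c, mem[0x16]=0x5f, mem[0x10]=0x39, mem[0x27]=0x88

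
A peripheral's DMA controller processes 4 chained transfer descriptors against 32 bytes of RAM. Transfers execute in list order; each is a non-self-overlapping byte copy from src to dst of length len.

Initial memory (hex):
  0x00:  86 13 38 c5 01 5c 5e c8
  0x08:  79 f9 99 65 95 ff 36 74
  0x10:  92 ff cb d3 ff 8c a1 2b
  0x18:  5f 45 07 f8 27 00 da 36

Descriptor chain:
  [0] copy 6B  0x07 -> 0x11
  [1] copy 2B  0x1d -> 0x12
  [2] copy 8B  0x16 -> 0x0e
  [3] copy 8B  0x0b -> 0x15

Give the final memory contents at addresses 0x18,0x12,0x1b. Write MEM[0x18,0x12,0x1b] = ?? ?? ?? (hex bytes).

  after D0: wrote 6B at 0x11 = c879f9996595
  after D1: wrote 2B at 0x12 = 00da
  after D2: wrote 8B at 0x0e = 952b5f4507f82700
  after D3: wrote 8B at 0x15 = 6595ff952b5f4507
query mem[0x18]=0x95, mem[0x12]=0x07, mem[0x1b]=0x45

MEM[0x18,0x12,0x1b] = 95 07 45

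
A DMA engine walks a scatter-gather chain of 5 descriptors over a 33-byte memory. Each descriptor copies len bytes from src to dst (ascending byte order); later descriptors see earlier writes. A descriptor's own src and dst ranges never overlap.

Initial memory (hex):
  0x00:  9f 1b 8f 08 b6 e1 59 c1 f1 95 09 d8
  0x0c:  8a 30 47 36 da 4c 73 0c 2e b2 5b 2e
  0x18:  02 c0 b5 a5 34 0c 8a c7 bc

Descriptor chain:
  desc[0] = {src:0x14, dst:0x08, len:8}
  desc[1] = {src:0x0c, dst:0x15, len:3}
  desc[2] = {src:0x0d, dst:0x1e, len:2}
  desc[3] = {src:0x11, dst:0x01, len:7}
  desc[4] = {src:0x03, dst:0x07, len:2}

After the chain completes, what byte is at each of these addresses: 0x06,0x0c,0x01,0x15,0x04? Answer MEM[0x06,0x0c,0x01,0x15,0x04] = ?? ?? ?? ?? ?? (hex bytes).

MEM[0x06,0x0c,0x01,0x15,0x04] = c0 02 4c 02 2e

#0 dst[0x08+8] := {0x2e,0xb2,0x5b,0x2e,0x02,0xc0,0xb5,0xa5}
#1 dst[0x15+3] := {0x02,0xc0,0xb5}
#2 dst[0x1e+2] := {0xc0,0xb5}
#3 dst[0x01+7] := {0x4c,0x73,0x0c,0x2e,0x02,0xc0,0xb5}
#4 dst[0x07+2] := {0x0c,0x2e}
query mem[0x06]=0xc0, mem[0x0c]=0x02, mem[0x01]=0x4c, mem[0x15]=0x02, mem[0x04]=0x2e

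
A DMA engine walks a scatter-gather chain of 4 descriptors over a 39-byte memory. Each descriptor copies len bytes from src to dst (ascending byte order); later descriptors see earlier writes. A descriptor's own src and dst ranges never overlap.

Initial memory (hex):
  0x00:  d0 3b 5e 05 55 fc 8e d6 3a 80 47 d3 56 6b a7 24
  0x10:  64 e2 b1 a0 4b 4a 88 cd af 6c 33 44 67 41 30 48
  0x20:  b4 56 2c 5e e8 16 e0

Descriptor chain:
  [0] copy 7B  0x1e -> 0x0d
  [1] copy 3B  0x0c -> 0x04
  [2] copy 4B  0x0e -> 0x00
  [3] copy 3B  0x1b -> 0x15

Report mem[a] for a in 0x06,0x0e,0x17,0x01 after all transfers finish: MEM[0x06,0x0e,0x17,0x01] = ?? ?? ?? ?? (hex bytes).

[0] 0x1e->0x0d len=7 : 30 48 b4 56 2c 5e e8
[1] 0x0c->0x04 len=3 : 56 30 48
[2] 0x0e->0x00 len=4 : 48 b4 56 2c
[3] 0x1b->0x15 len=3 : 44 67 41
query mem[0x06]=0x48, mem[0x0e]=0x48, mem[0x17]=0x41, mem[0x01]=0xb4

MEM[0x06,0x0e,0x17,0x01] = 48 48 41 b4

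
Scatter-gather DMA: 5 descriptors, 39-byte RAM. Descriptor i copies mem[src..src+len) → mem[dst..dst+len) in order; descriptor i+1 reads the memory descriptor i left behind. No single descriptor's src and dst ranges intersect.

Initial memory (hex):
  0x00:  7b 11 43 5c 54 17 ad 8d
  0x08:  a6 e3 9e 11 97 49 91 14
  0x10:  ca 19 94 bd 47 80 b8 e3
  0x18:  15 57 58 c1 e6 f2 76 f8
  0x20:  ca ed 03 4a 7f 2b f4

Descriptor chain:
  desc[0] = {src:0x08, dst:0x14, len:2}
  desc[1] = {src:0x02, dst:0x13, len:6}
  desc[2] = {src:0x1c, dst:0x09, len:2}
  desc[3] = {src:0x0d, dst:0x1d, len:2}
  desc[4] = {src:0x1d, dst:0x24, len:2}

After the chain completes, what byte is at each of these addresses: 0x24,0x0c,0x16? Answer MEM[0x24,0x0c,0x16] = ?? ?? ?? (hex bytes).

D0: mem[0x14..0x15] <- [a6 e3]
D1: mem[0x13..0x18] <- [43 5c 54 17 ad 8d]
D2: mem[0x09..0x0a] <- [e6 f2]
D3: mem[0x1d..0x1e] <- [49 91]
D4: mem[0x24..0x25] <- [49 91]
query mem[0x24]=0x49, mem[0x0c]=0x97, mem[0x16]=0x17

MEM[0x24,0x0c,0x16] = 49 97 17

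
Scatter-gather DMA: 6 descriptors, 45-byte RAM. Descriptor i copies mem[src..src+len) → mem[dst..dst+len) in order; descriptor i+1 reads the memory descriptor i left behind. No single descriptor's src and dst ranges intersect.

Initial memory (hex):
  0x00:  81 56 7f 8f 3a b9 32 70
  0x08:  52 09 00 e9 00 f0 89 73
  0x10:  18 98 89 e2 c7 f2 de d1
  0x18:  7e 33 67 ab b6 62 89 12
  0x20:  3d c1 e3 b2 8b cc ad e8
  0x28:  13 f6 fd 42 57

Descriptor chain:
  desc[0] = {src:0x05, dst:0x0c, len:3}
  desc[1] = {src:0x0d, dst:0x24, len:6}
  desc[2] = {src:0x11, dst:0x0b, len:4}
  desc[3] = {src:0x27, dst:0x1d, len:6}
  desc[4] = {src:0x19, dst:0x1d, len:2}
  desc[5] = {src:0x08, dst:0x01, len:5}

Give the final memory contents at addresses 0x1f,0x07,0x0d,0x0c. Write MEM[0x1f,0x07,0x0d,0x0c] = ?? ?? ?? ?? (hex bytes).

MEM[0x1f,0x07,0x0d,0x0c] = 89 70 e2 89

  after D0: wrote 3B at 0x0c = b93270
  after D1: wrote 6B at 0x24 = 327073189889
  after D2: wrote 4B at 0x0b = 9889e2c7
  after D3: wrote 6B at 0x1d = 189889fd4257
  after D4: wrote 2B at 0x1d = 3367
  after D5: wrote 5B at 0x01 = 5209009889
query mem[0x1f]=0x89, mem[0x07]=0x70, mem[0x0d]=0xe2, mem[0x0c]=0x89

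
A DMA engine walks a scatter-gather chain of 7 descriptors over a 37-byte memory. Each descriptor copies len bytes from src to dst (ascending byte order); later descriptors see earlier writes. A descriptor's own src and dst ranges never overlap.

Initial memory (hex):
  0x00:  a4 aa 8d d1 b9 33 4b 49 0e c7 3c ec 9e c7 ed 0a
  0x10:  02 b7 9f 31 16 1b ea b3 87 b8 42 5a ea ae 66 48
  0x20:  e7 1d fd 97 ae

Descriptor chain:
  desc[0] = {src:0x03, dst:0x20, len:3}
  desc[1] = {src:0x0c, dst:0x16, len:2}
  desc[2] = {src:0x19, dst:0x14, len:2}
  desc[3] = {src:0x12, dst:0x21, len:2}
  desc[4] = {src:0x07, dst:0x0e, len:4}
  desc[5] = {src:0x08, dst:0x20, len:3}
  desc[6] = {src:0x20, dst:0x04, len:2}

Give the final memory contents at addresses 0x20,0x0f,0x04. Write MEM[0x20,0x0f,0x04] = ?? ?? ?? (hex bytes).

MEM[0x20,0x0f,0x04] = 0e 0e 0e

  after D0: wrote 3B at 0x20 = d1b933
  after D1: wrote 2B at 0x16 = 9ec7
  after D2: wrote 2B at 0x14 = b842
  after D3: wrote 2B at 0x21 = 9f31
  after D4: wrote 4B at 0x0e = 490ec73c
  after D5: wrote 3B at 0x20 = 0ec73c
  after D6: wrote 2B at 0x04 = 0ec7
query mem[0x20]=0x0e, mem[0x0f]=0x0e, mem[0x04]=0x0e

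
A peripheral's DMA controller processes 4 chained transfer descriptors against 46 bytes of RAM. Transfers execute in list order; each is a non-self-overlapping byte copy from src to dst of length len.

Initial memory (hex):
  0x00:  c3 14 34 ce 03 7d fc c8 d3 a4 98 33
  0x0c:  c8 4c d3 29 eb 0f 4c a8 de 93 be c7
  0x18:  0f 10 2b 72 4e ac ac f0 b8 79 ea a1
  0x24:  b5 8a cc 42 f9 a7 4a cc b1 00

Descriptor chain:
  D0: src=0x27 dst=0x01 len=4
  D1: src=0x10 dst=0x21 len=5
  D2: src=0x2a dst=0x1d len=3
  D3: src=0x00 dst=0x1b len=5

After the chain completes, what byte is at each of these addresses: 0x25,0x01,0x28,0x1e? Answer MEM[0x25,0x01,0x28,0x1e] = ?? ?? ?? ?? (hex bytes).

MEM[0x25,0x01,0x28,0x1e] = de 42 f9 a7

[0] 0x27->0x01 len=4 : 42 f9 a7 4a
[1] 0x10->0x21 len=5 : eb 0f 4c a8 de
[2] 0x2a->0x1d len=3 : 4a cc b1
[3] 0x00->0x1b len=5 : c3 42 f9 a7 4a
query mem[0x25]=0xde, mem[0x01]=0x42, mem[0x28]=0xf9, mem[0x1e]=0xa7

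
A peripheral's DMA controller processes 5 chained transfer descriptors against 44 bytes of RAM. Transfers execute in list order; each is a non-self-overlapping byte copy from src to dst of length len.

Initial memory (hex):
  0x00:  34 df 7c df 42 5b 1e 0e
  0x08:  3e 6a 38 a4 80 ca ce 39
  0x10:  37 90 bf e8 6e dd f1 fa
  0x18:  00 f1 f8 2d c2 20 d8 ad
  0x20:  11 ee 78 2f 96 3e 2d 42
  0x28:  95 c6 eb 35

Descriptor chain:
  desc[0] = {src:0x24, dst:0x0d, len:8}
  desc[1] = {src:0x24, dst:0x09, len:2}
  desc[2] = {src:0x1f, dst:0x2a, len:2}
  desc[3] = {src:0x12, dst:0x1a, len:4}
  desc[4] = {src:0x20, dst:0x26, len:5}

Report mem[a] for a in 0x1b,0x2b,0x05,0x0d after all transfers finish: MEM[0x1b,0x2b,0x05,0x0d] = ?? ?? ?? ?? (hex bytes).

D0: mem[0x0d..0x14] <- [96 3e 2d 42 95 c6 eb 35]
D1: mem[0x09..0x0a] <- [96 3e]
D2: mem[0x2a..0x2b] <- [ad 11]
D3: mem[0x1a..0x1d] <- [c6 eb 35 dd]
D4: mem[0x26..0x2a] <- [11 ee 78 2f 96]
query mem[0x1b]=0xeb, mem[0x2b]=0x11, mem[0x05]=0x5b, mem[0x0d]=0x96

MEM[0x1b,0x2b,0x05,0x0d] = eb 11 5b 96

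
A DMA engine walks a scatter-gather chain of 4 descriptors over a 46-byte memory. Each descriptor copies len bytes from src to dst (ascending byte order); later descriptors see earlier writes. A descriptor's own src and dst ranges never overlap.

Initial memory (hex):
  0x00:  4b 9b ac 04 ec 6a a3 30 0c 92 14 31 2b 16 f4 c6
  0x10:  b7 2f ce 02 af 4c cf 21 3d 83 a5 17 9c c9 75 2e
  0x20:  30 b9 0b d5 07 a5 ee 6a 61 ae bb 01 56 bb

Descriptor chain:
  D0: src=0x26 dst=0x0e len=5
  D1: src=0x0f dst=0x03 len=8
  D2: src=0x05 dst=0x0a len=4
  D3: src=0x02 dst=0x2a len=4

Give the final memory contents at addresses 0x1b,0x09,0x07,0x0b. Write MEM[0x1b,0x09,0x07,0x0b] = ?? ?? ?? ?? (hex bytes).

MEM[0x1b,0x09,0x07,0x0b] = 17 4c 02 bb

D0: mem[0x0e..0x12] <- [ee 6a 61 ae bb]
D1: mem[0x03..0x0a] <- [6a 61 ae bb 02 af 4c cf]
D2: mem[0x0a..0x0d] <- [ae bb 02 af]
D3: mem[0x2a..0x2d] <- [ac 6a 61 ae]
query mem[0x1b]=0x17, mem[0x09]=0x4c, mem[0x07]=0x02, mem[0x0b]=0xbb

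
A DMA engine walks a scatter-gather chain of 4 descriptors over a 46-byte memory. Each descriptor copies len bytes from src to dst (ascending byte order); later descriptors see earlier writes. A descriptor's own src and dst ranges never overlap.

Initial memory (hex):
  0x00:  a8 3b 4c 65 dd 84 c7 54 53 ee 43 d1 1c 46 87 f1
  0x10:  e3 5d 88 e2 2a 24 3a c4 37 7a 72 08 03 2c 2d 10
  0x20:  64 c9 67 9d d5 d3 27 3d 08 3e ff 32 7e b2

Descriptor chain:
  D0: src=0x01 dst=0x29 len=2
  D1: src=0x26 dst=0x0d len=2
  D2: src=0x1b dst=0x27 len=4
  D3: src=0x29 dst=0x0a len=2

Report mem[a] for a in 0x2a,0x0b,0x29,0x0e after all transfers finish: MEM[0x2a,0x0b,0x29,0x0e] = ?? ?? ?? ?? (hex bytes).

MEM[0x2a,0x0b,0x29,0x0e] = 2d 2d 2c 3d

[0] 0x01->0x29 len=2 : 3b 4c
[1] 0x26->0x0d len=2 : 27 3d
[2] 0x1b->0x27 len=4 : 08 03 2c 2d
[3] 0x29->0x0a len=2 : 2c 2d
query mem[0x2a]=0x2d, mem[0x0b]=0x2d, mem[0x29]=0x2c, mem[0x0e]=0x3d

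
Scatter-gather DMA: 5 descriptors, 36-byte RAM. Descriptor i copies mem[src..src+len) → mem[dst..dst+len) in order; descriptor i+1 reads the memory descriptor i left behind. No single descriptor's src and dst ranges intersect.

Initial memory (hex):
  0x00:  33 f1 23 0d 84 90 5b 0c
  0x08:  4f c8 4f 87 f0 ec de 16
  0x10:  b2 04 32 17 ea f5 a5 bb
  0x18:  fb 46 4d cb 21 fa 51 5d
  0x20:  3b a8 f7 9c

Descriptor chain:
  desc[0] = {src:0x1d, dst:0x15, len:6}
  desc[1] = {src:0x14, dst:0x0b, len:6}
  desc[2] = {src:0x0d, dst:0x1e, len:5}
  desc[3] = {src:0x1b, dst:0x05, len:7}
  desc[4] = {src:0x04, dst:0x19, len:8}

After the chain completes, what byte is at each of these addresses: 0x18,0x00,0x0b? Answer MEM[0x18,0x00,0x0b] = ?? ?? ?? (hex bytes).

  after D0: wrote 6B at 0x15 = fa515d3ba8f7
  after D1: wrote 6B at 0x0b = eafa515d3ba8
  after D2: wrote 5B at 0x1e = 515d3ba804
  after D3: wrote 7B at 0x05 = cb21fa515d3ba8
  after D4: wrote 8B at 0x19 = 84cb21fa515d3ba8
query mem[0x18]=0x3b, mem[0x00]=0x33, mem[0x0b]=0xa8

MEM[0x18,0x00,0x0b] = 3b 33 a8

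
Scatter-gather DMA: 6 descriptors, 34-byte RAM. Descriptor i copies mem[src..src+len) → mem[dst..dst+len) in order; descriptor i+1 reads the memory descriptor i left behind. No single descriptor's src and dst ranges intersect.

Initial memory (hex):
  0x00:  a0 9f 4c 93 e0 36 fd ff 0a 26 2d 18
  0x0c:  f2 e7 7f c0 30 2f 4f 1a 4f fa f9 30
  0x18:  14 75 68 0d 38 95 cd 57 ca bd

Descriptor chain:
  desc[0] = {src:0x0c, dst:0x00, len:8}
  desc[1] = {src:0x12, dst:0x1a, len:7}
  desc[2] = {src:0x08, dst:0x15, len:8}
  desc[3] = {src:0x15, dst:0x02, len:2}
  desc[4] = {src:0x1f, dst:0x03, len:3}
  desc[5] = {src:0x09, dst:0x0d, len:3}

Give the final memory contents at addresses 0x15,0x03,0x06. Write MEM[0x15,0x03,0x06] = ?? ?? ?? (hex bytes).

  after D0: wrote 8B at 0x00 = f2e77fc0302f4f1a
  after D1: wrote 7B at 0x1a = 4f1a4ffaf93014
  after D2: wrote 8B at 0x15 = 0a262d18f2e77fc0
  after D3: wrote 2B at 0x02 = 0a26
  after D4: wrote 3B at 0x03 = 3014bd
  after D5: wrote 3B at 0x0d = 262d18
query mem[0x15]=0x0a, mem[0x03]=0x30, mem[0x06]=0x4f

MEM[0x15,0x03,0x06] = 0a 30 4f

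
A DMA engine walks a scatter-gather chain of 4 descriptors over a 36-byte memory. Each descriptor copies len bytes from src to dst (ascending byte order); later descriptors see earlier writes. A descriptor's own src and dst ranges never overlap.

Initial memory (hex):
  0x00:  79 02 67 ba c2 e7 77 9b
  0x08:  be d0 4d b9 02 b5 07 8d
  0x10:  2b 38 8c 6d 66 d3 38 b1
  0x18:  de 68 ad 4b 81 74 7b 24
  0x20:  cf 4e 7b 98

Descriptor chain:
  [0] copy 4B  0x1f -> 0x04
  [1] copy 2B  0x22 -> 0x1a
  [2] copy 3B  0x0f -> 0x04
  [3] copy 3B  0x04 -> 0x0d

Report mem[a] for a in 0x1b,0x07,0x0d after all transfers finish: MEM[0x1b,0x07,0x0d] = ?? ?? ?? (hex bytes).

D0: mem[0x04..0x07] <- [24 cf 4e 7b]
D1: mem[0x1a..0x1b] <- [7b 98]
D2: mem[0x04..0x06] <- [8d 2b 38]
D3: mem[0x0d..0x0f] <- [8d 2b 38]
query mem[0x1b]=0x98, mem[0x07]=0x7b, mem[0x0d]=0x8d

MEM[0x1b,0x07,0x0d] = 98 7b 8d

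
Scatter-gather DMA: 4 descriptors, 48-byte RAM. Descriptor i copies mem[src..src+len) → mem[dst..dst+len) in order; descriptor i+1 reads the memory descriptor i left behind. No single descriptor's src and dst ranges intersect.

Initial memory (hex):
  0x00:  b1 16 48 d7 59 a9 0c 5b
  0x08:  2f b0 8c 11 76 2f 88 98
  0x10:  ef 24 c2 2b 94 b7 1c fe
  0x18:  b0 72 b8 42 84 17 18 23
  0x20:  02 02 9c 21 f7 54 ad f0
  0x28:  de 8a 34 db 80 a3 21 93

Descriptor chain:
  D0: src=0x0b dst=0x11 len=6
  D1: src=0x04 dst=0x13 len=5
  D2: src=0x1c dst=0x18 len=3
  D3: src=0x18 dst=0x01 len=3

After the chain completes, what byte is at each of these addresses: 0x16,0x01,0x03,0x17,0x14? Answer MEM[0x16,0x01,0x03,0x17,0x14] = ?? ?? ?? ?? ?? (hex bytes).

#0 dst[0x11+6] := {0x11,0x76,0x2f,0x88,0x98,0xef}
#1 dst[0x13+5] := {0x59,0xa9,0x0c,0x5b,0x2f}
#2 dst[0x18+3] := {0x84,0x17,0x18}
#3 dst[0x01+3] := {0x84,0x17,0x18}
query mem[0x16]=0x5b, mem[0x01]=0x84, mem[0x03]=0x18, mem[0x17]=0x2f, mem[0x14]=0xa9

MEM[0x16,0x01,0x03,0x17,0x14] = 5b 84 18 2f a9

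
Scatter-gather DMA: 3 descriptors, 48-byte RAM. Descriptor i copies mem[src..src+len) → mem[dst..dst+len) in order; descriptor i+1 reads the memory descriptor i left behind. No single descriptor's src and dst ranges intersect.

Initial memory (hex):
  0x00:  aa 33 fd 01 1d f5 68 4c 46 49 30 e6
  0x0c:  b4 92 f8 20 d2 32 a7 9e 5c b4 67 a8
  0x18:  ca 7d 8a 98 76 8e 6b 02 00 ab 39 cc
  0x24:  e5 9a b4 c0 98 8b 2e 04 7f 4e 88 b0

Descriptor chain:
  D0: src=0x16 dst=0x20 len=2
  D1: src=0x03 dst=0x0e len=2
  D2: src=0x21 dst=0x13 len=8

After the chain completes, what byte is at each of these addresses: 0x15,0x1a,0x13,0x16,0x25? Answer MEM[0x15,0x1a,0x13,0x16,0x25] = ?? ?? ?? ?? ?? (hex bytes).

MEM[0x15,0x1a,0x13,0x16,0x25] = cc 98 a8 e5 9a

[0] 0x16->0x20 len=2 : 67 a8
[1] 0x03->0x0e len=2 : 01 1d
[2] 0x21->0x13 len=8 : a8 39 cc e5 9a b4 c0 98
query mem[0x15]=0xcc, mem[0x1a]=0x98, mem[0x13]=0xa8, mem[0x16]=0xe5, mem[0x25]=0x9a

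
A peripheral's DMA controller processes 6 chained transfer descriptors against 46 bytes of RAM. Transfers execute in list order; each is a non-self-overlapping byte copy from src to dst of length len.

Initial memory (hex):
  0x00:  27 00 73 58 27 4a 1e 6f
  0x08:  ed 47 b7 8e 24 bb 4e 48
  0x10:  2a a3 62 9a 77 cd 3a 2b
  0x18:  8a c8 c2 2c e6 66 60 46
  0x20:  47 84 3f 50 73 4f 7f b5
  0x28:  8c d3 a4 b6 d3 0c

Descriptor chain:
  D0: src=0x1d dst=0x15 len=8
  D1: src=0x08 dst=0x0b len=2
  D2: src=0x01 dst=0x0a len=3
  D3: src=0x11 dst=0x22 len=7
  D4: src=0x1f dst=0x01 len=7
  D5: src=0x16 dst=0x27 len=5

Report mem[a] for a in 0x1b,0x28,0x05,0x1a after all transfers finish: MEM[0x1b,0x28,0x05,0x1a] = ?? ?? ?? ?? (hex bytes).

MEM[0x1b,0x28,0x05,0x1a] = 50 46 62 3f

D0: mem[0x15..0x1c] <- [66 60 46 47 84 3f 50 73]
D1: mem[0x0b..0x0c] <- [ed 47]
D2: mem[0x0a..0x0c] <- [00 73 58]
D3: mem[0x22..0x28] <- [a3 62 9a 77 66 60 46]
D4: mem[0x01..0x07] <- [46 47 84 a3 62 9a 77]
D5: mem[0x27..0x2b] <- [60 46 47 84 3f]
query mem[0x1b]=0x50, mem[0x28]=0x46, mem[0x05]=0x62, mem[0x1a]=0x3f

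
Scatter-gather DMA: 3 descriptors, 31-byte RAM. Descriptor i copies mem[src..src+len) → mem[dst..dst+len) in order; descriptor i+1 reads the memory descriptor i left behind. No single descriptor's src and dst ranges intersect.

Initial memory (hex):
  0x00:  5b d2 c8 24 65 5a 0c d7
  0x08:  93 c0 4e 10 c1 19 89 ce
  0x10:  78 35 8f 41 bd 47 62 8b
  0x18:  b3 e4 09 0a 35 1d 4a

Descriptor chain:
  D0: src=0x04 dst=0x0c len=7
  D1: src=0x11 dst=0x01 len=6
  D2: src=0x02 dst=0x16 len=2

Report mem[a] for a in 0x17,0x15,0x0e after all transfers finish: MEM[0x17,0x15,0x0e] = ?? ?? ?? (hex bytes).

MEM[0x17,0x15,0x0e] = 41 47 0c

[0] 0x04->0x0c len=7 : 65 5a 0c d7 93 c0 4e
[1] 0x11->0x01 len=6 : c0 4e 41 bd 47 62
[2] 0x02->0x16 len=2 : 4e 41
query mem[0x17]=0x41, mem[0x15]=0x47, mem[0x0e]=0x0c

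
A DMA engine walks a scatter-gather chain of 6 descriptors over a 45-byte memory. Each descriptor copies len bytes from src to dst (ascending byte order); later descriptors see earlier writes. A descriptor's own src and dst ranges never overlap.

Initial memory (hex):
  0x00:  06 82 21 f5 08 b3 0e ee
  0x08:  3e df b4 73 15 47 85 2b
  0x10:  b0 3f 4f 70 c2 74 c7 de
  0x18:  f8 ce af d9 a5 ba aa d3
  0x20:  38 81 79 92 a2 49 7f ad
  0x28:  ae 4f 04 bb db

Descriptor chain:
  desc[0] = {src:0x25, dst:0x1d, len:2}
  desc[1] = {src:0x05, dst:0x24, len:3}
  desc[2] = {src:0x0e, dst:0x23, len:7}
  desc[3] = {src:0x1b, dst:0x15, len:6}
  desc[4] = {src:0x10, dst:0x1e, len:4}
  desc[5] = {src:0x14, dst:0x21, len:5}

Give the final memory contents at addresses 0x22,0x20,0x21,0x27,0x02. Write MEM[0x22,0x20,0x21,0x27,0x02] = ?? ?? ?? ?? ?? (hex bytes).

[0] 0x25->0x1d len=2 : 49 7f
[1] 0x05->0x24 len=3 : b3 0e ee
[2] 0x0e->0x23 len=7 : 85 2b b0 3f 4f 70 c2
[3] 0x1b->0x15 len=6 : d9 a5 49 7f d3 38
[4] 0x10->0x1e len=4 : b0 3f 4f 70
[5] 0x14->0x21 len=5 : c2 d9 a5 49 7f
query mem[0x22]=0xd9, mem[0x20]=0x4f, mem[0x21]=0xc2, mem[0x27]=0x4f, mem[0x02]=0x21

MEM[0x22,0x20,0x21,0x27,0x02] = d9 4f c2 4f 21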